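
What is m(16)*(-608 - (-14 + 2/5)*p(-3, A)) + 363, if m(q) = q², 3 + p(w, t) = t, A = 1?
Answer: -811241/5 ≈ -1.6225e+5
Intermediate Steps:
p(w, t) = -3 + t
m(16)*(-608 - (-14 + 2/5)*p(-3, A)) + 363 = 16²*(-608 - (-14 + 2/5)*(-3 + 1)) + 363 = 256*(-608 - (-14 + 2*(⅕))*(-2)) + 363 = 256*(-608 - (-14 + ⅖)*(-2)) + 363 = 256*(-608 - (-68)*(-2)/5) + 363 = 256*(-608 - 1*136/5) + 363 = 256*(-608 - 136/5) + 363 = 256*(-3176/5) + 363 = -813056/5 + 363 = -811241/5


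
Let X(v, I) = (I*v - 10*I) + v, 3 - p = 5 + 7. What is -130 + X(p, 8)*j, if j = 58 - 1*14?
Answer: -7214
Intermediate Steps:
j = 44 (j = 58 - 14 = 44)
p = -9 (p = 3 - (5 + 7) = 3 - 1*12 = 3 - 12 = -9)
X(v, I) = v - 10*I + I*v (X(v, I) = (-10*I + I*v) + v = v - 10*I + I*v)
-130 + X(p, 8)*j = -130 + (-9 - 10*8 + 8*(-9))*44 = -130 + (-9 - 80 - 72)*44 = -130 - 161*44 = -130 - 7084 = -7214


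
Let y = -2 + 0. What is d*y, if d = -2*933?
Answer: 3732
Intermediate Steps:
d = -1866
y = -2
d*y = -1866*(-2) = 3732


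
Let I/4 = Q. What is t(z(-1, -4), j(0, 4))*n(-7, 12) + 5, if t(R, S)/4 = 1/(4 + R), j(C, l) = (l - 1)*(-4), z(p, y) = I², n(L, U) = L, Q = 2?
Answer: 78/17 ≈ 4.5882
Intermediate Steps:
I = 8 (I = 4*2 = 8)
z(p, y) = 64 (z(p, y) = 8² = 64)
j(C, l) = 4 - 4*l (j(C, l) = (-1 + l)*(-4) = 4 - 4*l)
t(R, S) = 4/(4 + R)
t(z(-1, -4), j(0, 4))*n(-7, 12) + 5 = (4/(4 + 64))*(-7) + 5 = (4/68)*(-7) + 5 = (4*(1/68))*(-7) + 5 = (1/17)*(-7) + 5 = -7/17 + 5 = 78/17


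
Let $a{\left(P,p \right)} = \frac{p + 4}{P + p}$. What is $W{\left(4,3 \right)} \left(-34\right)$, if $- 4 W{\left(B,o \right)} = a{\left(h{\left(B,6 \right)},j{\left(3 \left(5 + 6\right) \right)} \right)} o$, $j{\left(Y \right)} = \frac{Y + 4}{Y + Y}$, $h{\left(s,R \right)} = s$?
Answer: $\frac{51}{2} \approx 25.5$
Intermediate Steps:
$j{\left(Y \right)} = \frac{4 + Y}{2 Y}$
$a{\left(P,p \right)} = \frac{4 + p}{P + p}$
$W{\left(B,o \right)} = - \frac{301 o}{264 \left(\frac{37}{66} + B\right)}$ ($W{\left(B,o \right)} = - \frac{\frac{4 + \frac{4 + 3 \left(5 + 6\right)}{2 \cdot 3 \left(5 + 6\right)}}{B + \frac{4 + 3 \left(5 + 6\right)}{2 \cdot 3 \left(5 + 6\right)}} o}{4} = - \frac{\frac{4 + \frac{4 + 3 \cdot 11}{2 \cdot 3 \cdot 11}}{B + \frac{4 + 3 \cdot 11}{2 \cdot 3 \cdot 11}} o}{4} = - \frac{\frac{4 + \frac{4 + 33}{2 \cdot 33}}{B + \frac{4 + 33}{2 \cdot 33}} o}{4} = - \frac{\frac{4 + \frac{1}{2} \cdot \frac{1}{33} \cdot 37}{B + \frac{1}{2} \cdot \frac{1}{33} \cdot 37} o}{4} = - \frac{\frac{4 + \frac{37}{66}}{B + \frac{37}{66}} o}{4} = - \frac{\frac{1}{\frac{37}{66} + B} \frac{301}{66} o}{4} = - \frac{\frac{301}{66 \left(\frac{37}{66} + B\right)} o}{4} = - \frac{\frac{301}{66} o \frac{1}{\frac{37}{66} + B}}{4} = - \frac{301 o}{264 \left(\frac{37}{66} + B\right)}$)
$W{\left(4,3 \right)} \left(-34\right) = \left(-301\right) 3 \frac{1}{148 + 264 \cdot 4} \left(-34\right) = \left(-301\right) 3 \frac{1}{148 + 1056} \left(-34\right) = \left(-301\right) 3 \cdot \frac{1}{1204} \left(-34\right) = \left(- \frac{3}{4}\right) \left(-34\right) = \frac{51}{2}$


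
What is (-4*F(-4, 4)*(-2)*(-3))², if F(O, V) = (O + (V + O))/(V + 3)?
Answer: 9216/49 ≈ 188.08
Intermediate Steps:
F(O, V) = (V + 2*O)/(3 + V) (F(O, V) = (O + (O + V))/(3 + V) = (V + 2*O)/(3 + V))
(-4*F(-4, 4)*(-2)*(-3))² = (-4*(4 + 2*(-4))/(3 + 4)*(-2)*(-3))² = (-4*(4 - 8)/7*(-2)*(-3))² = (-4*(⅐)*(-4)*(-2)*(-3))² = (-(-16)*(-2)/7*(-3))² = (-4*8/7*(-3))² = (-32/7*(-3))² = (96/7)² = 9216/49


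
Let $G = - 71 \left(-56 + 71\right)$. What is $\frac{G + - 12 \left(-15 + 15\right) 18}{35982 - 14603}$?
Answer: $- \frac{1065}{21379} \approx -0.049815$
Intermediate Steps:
$G = -1065$ ($G = \left(-71\right) 15 = -1065$)
$\frac{G + - 12 \left(-15 + 15\right) 18}{35982 - 14603} = \frac{-1065 + - 12 \left(-15 + 15\right) 18}{35982 - 14603} = \frac{-1065 + \left(-12\right) 0 \cdot 18}{21379} = \left(-1065 + 0 \cdot 18\right) \frac{1}{21379} = \left(-1065 + 0\right) \frac{1}{21379} = \left(-1065\right) \frac{1}{21379} = - \frac{1065}{21379}$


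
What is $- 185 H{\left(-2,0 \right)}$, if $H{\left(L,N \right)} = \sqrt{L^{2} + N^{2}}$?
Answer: $-370$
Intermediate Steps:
$- 185 H{\left(-2,0 \right)} = - 185 \sqrt{\left(-2\right)^{2} + 0^{2}} = - 185 \sqrt{4 + 0} = - 185 \sqrt{4} = \left(-185\right) 2 = -370$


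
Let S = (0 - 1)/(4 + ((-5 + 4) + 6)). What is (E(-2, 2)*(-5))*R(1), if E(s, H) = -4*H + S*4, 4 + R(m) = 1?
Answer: -380/3 ≈ -126.67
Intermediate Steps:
S = -⅑ (S = -1/(4 + (-1 + 6)) = -1/(4 + 5) = -1/9 = -1*⅑ = -⅑ ≈ -0.11111)
R(m) = -3 (R(m) = -4 + 1 = -3)
E(s, H) = -4/9 - 4*H (E(s, H) = -4*H - ⅑*4 = -4*H - 4/9 = -4/9 - 4*H)
(E(-2, 2)*(-5))*R(1) = ((-4/9 - 4*2)*(-5))*(-3) = ((-4/9 - 8)*(-5))*(-3) = -76/9*(-5)*(-3) = (380/9)*(-3) = -380/3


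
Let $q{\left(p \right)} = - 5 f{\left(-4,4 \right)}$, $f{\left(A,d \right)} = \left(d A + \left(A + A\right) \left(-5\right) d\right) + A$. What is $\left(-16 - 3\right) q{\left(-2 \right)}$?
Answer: $13300$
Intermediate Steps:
$f{\left(A,d \right)} = A - 9 A d$ ($f{\left(A,d \right)} = \left(A d + 2 A \left(-5\right) d\right) + A = \left(A d + - 10 A d\right) + A = \left(A d - 10 A d\right) + A = - 9 A d + A = A - 9 A d$)
$q{\left(p \right)} = -700$ ($q{\left(p \right)} = - 5 \left(- 4 \left(1 - 36\right)\right) = - 5 \left(\left(-4\right) \left(-35\right)\right) = \left(-5\right) 140 = -700$)
$\left(-16 - 3\right) q{\left(-2 \right)} = \left(-16 - 3\right) \left(-700\right) = \left(-19\right) \left(-700\right) = 13300$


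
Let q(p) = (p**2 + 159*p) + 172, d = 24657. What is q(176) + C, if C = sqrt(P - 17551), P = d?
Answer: 59132 + sqrt(7106) ≈ 59216.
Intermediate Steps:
P = 24657
q(p) = 172 + p**2 + 159*p
C = sqrt(7106) (C = sqrt(24657 - 17551) = sqrt(7106) ≈ 84.297)
q(176) + C = (172 + 176**2 + 159*176) + sqrt(7106) = (172 + 30976 + 27984) + sqrt(7106) = 59132 + sqrt(7106)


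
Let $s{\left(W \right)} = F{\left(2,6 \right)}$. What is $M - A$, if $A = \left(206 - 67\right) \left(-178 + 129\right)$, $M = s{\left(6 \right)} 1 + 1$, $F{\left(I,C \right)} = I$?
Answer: $6814$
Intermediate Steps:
$s{\left(W \right)} = 2$
$M = 3$ ($M = 2 \cdot 1 + 1 = 2 + 1 = 3$)
$A = -6811$ ($A = 139 \left(-49\right) = -6811$)
$M - A = 3 - -6811 = 3 + 6811 = 6814$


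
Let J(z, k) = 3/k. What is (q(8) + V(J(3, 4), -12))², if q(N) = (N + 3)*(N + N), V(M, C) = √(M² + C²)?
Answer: 497929/16 + 264*√257 ≈ 35353.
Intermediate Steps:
V(M, C) = √(C² + M²)
q(N) = 2*N*(3 + N) (q(N) = (3 + N)*(2*N) = 2*N*(3 + N))
(q(8) + V(J(3, 4), -12))² = (2*8*(3 + 8) + √((-12)² + (3/4)²))² = (2*8*11 + √(144 + (3*(¼))²))² = (176 + √(144 + (¾)²))² = (176 + √(144 + 9/16))² = (176 + √(2313/16))² = (176 + 3*√257/4)²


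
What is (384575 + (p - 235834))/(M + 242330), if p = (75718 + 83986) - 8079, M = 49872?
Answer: 150183/146101 ≈ 1.0279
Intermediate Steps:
p = 151625 (p = 159704 - 8079 = 151625)
(384575 + (p - 235834))/(M + 242330) = (384575 + (151625 - 235834))/(49872 + 242330) = (384575 - 84209)/292202 = 300366*(1/292202) = 150183/146101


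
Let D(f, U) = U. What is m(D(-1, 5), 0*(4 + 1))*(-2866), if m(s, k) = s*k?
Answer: 0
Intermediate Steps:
m(s, k) = k*s
m(D(-1, 5), 0*(4 + 1))*(-2866) = ((0*(4 + 1))*5)*(-2866) = ((0*5)*5)*(-2866) = (0*5)*(-2866) = 0*(-2866) = 0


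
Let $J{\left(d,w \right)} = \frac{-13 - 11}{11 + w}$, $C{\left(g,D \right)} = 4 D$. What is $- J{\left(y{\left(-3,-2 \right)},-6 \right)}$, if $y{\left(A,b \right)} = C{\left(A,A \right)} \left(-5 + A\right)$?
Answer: $\frac{24}{5} \approx 4.8$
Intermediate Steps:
$y{\left(A,b \right)} = 4 A \left(-5 + A\right)$
$J{\left(d,w \right)} = - \frac{24}{11 + w}$
$- J{\left(y{\left(-3,-2 \right)},-6 \right)} = - \frac{-24}{11 - 6} = - \frac{-24}{5} = \left(-1\right) \left(- \frac{24}{5}\right) = \frac{24}{5}$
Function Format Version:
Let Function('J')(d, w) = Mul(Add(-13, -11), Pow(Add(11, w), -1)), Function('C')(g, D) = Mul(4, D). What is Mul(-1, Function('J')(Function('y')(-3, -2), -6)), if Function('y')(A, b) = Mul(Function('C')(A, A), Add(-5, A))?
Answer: Rational(24, 5) ≈ 4.8000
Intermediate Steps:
Function('y')(A, b) = Mul(4, A, Add(-5, A)) (Function('y')(A, b) = Mul(Mul(4, A), Add(-5, A)) = Mul(4, A, Add(-5, A)))
Function('J')(d, w) = Mul(-24, Pow(Add(11, w), -1))
Mul(-1, Function('J')(Function('y')(-3, -2), -6)) = Mul(-1, Mul(-24, Pow(Add(11, -6), -1))) = Mul(-1, Mul(-24, Pow(5, -1))) = Mul(-1, Mul(-24, Rational(1, 5))) = Mul(-1, Rational(-24, 5)) = Rational(24, 5)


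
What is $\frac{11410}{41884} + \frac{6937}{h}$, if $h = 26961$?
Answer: $\frac{299087159}{564617262} \approx 0.52972$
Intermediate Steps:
$\frac{11410}{41884} + \frac{6937}{h} = \frac{11410}{41884} + \frac{6937}{26961} = 11410 \cdot \frac{1}{41884} + 6937 \cdot \frac{1}{26961} = \frac{5705}{20942} + \frac{6937}{26961} = \frac{299087159}{564617262}$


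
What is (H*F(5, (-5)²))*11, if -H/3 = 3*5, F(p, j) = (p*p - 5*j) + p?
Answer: 47025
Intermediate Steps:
F(p, j) = p + p² - 5*j (F(p, j) = (p² - 5*j) + p = p + p² - 5*j)
H = -45 (H = -9*5 = -3*15 = -45)
(H*F(5, (-5)²))*11 = -45*(5 + 5² - 5*(-5)²)*11 = -45*(5 + 25 - 5*25)*11 = -45*(5 + 25 - 125)*11 = -45*(-95)*11 = 4275*11 = 47025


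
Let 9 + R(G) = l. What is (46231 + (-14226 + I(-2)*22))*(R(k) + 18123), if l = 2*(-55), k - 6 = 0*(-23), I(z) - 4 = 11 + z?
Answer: 581367164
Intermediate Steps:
I(z) = 15 + z (I(z) = 4 + (11 + z) = 15 + z)
k = 6 (k = 6 + 0*(-23) = 6 + 0 = 6)
l = -110
R(G) = -119 (R(G) = -9 - 110 = -119)
(46231 + (-14226 + I(-2)*22))*(R(k) + 18123) = (46231 + (-14226 + (15 - 2)*22))*(-119 + 18123) = (46231 + (-14226 + 13*22))*18004 = (46231 + (-14226 + 286))*18004 = (46231 - 13940)*18004 = 32291*18004 = 581367164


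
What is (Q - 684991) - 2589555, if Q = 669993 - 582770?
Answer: -3187323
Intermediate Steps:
Q = 87223
(Q - 684991) - 2589555 = (87223 - 684991) - 2589555 = -597768 - 2589555 = -3187323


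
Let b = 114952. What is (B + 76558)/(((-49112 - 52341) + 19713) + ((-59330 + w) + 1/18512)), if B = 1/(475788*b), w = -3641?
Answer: -4844555710629551813/9157246808683805466 ≈ -0.52904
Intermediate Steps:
B = 1/54692782176 (B = 1/(475788*114952) = (1/475788)*(1/114952) = 1/54692782176 ≈ 1.8284e-11)
(B + 76558)/(((-49112 - 52341) + 19713) + ((-59330 + w) + 1/18512)) = (1/54692782176 + 76558)/(((-49112 - 52341) + 19713) + ((-59330 - 3641) + 1/18512)) = 4187170017830209/(54692782176*((-101453 + 19713) + (-62971 + 1/18512))) = 4187170017830209/(54692782176*(-81740 - 1165719151/18512)) = 4187170017830209/(54692782176*(-2678890031/18512)) = (4187170017830209/54692782176)*(-18512/2678890031) = -4844555710629551813/9157246808683805466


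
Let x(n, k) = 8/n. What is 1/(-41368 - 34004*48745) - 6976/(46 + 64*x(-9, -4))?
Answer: 115334463530831/180026398860 ≈ 640.65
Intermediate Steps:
1/(-41368 - 34004*48745) - 6976/(46 + 64*x(-9, -4)) = 1/(-41368 - 34004*48745) - 6976/(46 + 64*(8/(-9))) = (1/48745)/(-75372) - 6976/(46 + 64*(8*(-1/9))) = -1/75372*1/48745 - 6976/(46 + 64*(-8/9)) = -1/3674008140 - 6976/(46 - 512/9) = -1/3674008140 - 6976/(-98/9) = -1/3674008140 - 6976*(-9/98) = -1/3674008140 + 31392/49 = 115334463530831/180026398860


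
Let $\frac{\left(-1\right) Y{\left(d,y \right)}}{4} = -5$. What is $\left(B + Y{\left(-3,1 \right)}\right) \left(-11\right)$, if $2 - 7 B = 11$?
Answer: $- \frac{1441}{7} \approx -205.86$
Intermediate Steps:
$B = - \frac{9}{7}$ ($B = \frac{2}{7} - \frac{11}{7} = - \frac{9}{7} \approx -1.2857$)
$Y{\left(d,y \right)} = 20$ ($Y{\left(d,y \right)} = \left(-4\right) \left(-5\right) = 20$)
$\left(B + Y{\left(-3,1 \right)}\right) \left(-11\right) = \left(- \frac{9}{7} + 20\right) \left(-11\right) = \frac{131}{7} \left(-11\right) = - \frac{1441}{7}$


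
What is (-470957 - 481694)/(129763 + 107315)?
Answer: -952651/237078 ≈ -4.0183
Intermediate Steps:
(-470957 - 481694)/(129763 + 107315) = -952651/237078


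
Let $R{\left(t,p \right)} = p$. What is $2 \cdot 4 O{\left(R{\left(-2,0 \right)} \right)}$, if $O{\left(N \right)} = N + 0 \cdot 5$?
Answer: $0$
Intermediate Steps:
$O{\left(N \right)} = N$ ($O{\left(N \right)} = N + 0 = N$)
$2 \cdot 4 O{\left(R{\left(-2,0 \right)} \right)} = 2 \cdot 4 \cdot 0 = 8 \cdot 0 = 0$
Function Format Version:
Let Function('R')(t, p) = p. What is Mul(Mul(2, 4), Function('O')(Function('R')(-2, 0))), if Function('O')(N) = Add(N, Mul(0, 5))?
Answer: 0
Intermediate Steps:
Function('O')(N) = N (Function('O')(N) = Add(N, 0) = N)
Mul(Mul(2, 4), Function('O')(Function('R')(-2, 0))) = Mul(Mul(2, 4), 0) = Mul(8, 0) = 0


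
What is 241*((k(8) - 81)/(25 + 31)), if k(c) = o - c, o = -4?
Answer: -22413/56 ≈ -400.23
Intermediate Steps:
k(c) = -4 - c
241*((k(8) - 81)/(25 + 31)) = 241*(((-4 - 1*8) - 81)/(25 + 31)) = 241*(((-4 - 8) - 81)/56) = 241*((-12 - 81)*(1/56)) = 241*(-93*1/56) = 241*(-93/56) = -22413/56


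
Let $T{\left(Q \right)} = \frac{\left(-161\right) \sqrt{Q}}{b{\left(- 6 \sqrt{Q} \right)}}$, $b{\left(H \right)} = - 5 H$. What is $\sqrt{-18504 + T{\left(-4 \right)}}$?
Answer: $\frac{i \sqrt{16658430}}{30} \approx 136.05 i$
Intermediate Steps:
$T{\left(Q \right)} = - \frac{161}{30}$ ($T{\left(Q \right)} = \frac{\left(-161\right) \sqrt{Q}}{\left(-5\right) \left(- 6 \sqrt{Q}\right)} = \frac{\left(-161\right) \sqrt{Q}}{30 \sqrt{Q}} = - 161 \sqrt{Q} \frac{1}{30 \sqrt{Q}} = - \frac{161}{30}$)
$\sqrt{-18504 + T{\left(-4 \right)}} = \sqrt{-18504 - \frac{161}{30}} = \sqrt{- \frac{555281}{30}} = \frac{i \sqrt{16658430}}{30}$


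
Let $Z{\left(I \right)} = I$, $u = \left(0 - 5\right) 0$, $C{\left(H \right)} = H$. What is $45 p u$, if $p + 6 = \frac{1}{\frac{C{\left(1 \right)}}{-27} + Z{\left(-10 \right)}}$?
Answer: $0$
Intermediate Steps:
$u = 0$ ($u = \left(-5\right) 0 = 0$)
$p = - \frac{1653}{271}$ ($p = -6 + \frac{1}{1 \frac{1}{-27} - 10} = -6 + \frac{1}{1 \left(- \frac{1}{27}\right) - 10} = -6 + \frac{1}{- \frac{1}{27} - 10} = -6 + \frac{1}{- \frac{271}{27}} = -6 - \frac{27}{271} = - \frac{1653}{271} \approx -6.0996$)
$45 p u = 45 \left(- \frac{1653}{271}\right) 0 = \left(- \frac{74385}{271}\right) 0 = 0$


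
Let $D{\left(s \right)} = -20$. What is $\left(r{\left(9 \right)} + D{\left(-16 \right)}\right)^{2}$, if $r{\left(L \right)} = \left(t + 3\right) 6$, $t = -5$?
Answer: $1024$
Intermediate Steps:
$r{\left(L \right)} = -12$ ($r{\left(L \right)} = \left(-5 + 3\right) 6 = \left(-2\right) 6 = -12$)
$\left(r{\left(9 \right)} + D{\left(-16 \right)}\right)^{2} = \left(-12 - 20\right)^{2} = \left(-32\right)^{2} = 1024$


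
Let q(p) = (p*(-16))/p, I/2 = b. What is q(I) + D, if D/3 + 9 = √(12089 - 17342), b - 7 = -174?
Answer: -43 + 3*I*√5253 ≈ -43.0 + 217.43*I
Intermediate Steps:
b = -167 (b = 7 - 174 = -167)
I = -334 (I = 2*(-167) = -334)
q(p) = -16 (q(p) = (-16*p)/p = -16)
D = -27 + 3*I*√5253 (D = -27 + 3*√(12089 - 17342) = -27 + 3*√(-5253) = -27 + 3*(I*√5253) = -27 + 3*I*√5253 ≈ -27.0 + 217.43*I)
q(I) + D = -16 + (-27 + 3*I*√5253) = -43 + 3*I*√5253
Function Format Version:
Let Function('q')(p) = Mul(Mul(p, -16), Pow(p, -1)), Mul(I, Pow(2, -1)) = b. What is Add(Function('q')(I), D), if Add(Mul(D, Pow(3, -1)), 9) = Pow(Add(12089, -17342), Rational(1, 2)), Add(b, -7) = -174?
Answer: Add(-43, Mul(3, I, Pow(5253, Rational(1, 2)))) ≈ Add(-43.000, Mul(217.43, I))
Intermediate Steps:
b = -167 (b = Add(7, -174) = -167)
I = -334 (I = Mul(2, -167) = -334)
Function('q')(p) = -16 (Function('q')(p) = Mul(Mul(-16, p), Pow(p, -1)) = -16)
D = Add(-27, Mul(3, I, Pow(5253, Rational(1, 2)))) (D = Add(-27, Mul(3, Pow(Add(12089, -17342), Rational(1, 2)))) = Add(-27, Mul(3, Pow(-5253, Rational(1, 2)))) = Add(-27, Mul(3, Mul(I, Pow(5253, Rational(1, 2))))) = Add(-27, Mul(3, I, Pow(5253, Rational(1, 2)))) ≈ Add(-27.000, Mul(217.43, I)))
Add(Function('q')(I), D) = Add(-16, Add(-27, Mul(3, I, Pow(5253, Rational(1, 2))))) = Add(-43, Mul(3, I, Pow(5253, Rational(1, 2))))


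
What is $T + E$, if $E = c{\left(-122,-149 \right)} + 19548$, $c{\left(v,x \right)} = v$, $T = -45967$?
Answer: $-26541$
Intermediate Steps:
$E = 19426$ ($E = -122 + 19548 = 19426$)
$T + E = -45967 + 19426 = -26541$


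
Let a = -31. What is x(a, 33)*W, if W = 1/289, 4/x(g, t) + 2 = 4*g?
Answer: -2/18207 ≈ -0.00010985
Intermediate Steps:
x(g, t) = 4/(-2 + 4*g)
W = 1/289 ≈ 0.0034602
x(a, 33)*W = (2/(-1 + 2*(-31)))*(1/289) = (2/(-1 - 62))*(1/289) = (2/(-63))*(1/289) = (2*(-1/63))*(1/289) = -2/63*1/289 = -2/18207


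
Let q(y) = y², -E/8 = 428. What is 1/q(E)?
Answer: 1/11723776 ≈ 8.5297e-8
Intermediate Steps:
E = -3424 (E = -8*428 = -3424)
1/q(E) = 1/((-3424)²) = 1/11723776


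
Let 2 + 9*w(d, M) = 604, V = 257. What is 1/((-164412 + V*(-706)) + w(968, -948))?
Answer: -9/3112084 ≈ -2.8920e-6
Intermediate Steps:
w(d, M) = 602/9 (w(d, M) = -2/9 + (⅑)*604 = -2/9 + 604/9 = 602/9)
1/((-164412 + V*(-706)) + w(968, -948)) = 1/((-164412 + 257*(-706)) + 602/9) = 1/((-164412 - 181442) + 602/9) = 1/(-345854 + 602/9) = 1/(-3112084/9) = -9/3112084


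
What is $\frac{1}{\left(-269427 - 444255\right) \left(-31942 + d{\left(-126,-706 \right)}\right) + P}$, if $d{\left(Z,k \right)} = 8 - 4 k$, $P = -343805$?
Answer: $\frac{1}{20774939215} \approx 4.8135 \cdot 10^{-11}$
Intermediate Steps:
$\frac{1}{\left(-269427 - 444255\right) \left(-31942 + d{\left(-126,-706 \right)}\right) + P} = \frac{1}{\left(-269427 - 444255\right) \left(-31942 + \left(8 - -2824\right)\right) - 343805} = \frac{1}{- 713682 \left(-31942 + \left(8 + 2824\right)\right) - 343805} = \frac{1}{- 713682 \left(-31942 + 2832\right) - 343805} = \frac{1}{\left(-713682\right) \left(-29110\right) - 343805} = \frac{1}{20775283020 - 343805} = \frac{1}{20774939215}$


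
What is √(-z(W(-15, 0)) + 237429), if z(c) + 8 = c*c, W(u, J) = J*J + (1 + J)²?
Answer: 2*√59359 ≈ 487.27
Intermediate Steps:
W(u, J) = J² + (1 + J)²
z(c) = -8 + c² (z(c) = -8 + c*c = -8 + c²)
√(-z(W(-15, 0)) + 237429) = √(-(-8 + (0² + (1 + 0)²)²) + 237429) = √(-(-8 + (0 + 1²)²) + 237429) = √(-(-8 + (0 + 1)²) + 237429) = √(-(-8 + 1²) + 237429) = √(-(-8 + 1) + 237429) = √(-1*(-7) + 237429) = √(7 + 237429) = √237436 = 2*√59359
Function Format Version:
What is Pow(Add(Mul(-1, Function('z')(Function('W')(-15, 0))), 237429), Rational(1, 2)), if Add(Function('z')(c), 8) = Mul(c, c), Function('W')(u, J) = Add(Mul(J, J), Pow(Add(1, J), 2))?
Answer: Mul(2, Pow(59359, Rational(1, 2))) ≈ 487.27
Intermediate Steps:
Function('W')(u, J) = Add(Pow(J, 2), Pow(Add(1, J), 2))
Function('z')(c) = Add(-8, Pow(c, 2)) (Function('z')(c) = Add(-8, Mul(c, c)) = Add(-8, Pow(c, 2)))
Pow(Add(Mul(-1, Function('z')(Function('W')(-15, 0))), 237429), Rational(1, 2)) = Pow(Add(Mul(-1, Add(-8, Pow(Add(Pow(0, 2), Pow(Add(1, 0), 2)), 2))), 237429), Rational(1, 2)) = Pow(Add(Mul(-1, Add(-8, Pow(Add(0, Pow(1, 2)), 2))), 237429), Rational(1, 2)) = Pow(Add(Mul(-1, Add(-8, Pow(Add(0, 1), 2))), 237429), Rational(1, 2)) = Pow(Add(Mul(-1, Add(-8, Pow(1, 2))), 237429), Rational(1, 2)) = Pow(Add(Mul(-1, Add(-8, 1)), 237429), Rational(1, 2)) = Pow(Add(Mul(-1, -7), 237429), Rational(1, 2)) = Pow(Add(7, 237429), Rational(1, 2)) = Pow(237436, Rational(1, 2)) = Mul(2, Pow(59359, Rational(1, 2)))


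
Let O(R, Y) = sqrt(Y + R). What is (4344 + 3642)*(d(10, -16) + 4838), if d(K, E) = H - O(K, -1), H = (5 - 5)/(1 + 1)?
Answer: 38612310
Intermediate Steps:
O(R, Y) = sqrt(R + Y)
H = 0 (H = 0/2 = 0*(1/2) = 0)
d(K, E) = -sqrt(-1 + K) (d(K, E) = 0 - sqrt(K - 1) = 0 - sqrt(-1 + K) = -sqrt(-1 + K))
(4344 + 3642)*(d(10, -16) + 4838) = (4344 + 3642)*(-sqrt(-1 + 10) + 4838) = 7986*(-sqrt(9) + 4838) = 7986*(-1*3 + 4838) = 7986*(-3 + 4838) = 7986*4835 = 38612310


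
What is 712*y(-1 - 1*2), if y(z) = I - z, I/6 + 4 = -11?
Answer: -61944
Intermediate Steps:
I = -90 (I = -24 + 6*(-11) = -24 - 66 = -90)
y(z) = -90 - z
712*y(-1 - 1*2) = 712*(-90 - (-1 - 1*2)) = 712*(-90 - (-1 - 2)) = 712*(-90 - 1*(-3)) = 712*(-90 + 3) = 712*(-87) = -61944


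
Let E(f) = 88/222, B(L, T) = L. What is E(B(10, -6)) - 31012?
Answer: -3442288/111 ≈ -31012.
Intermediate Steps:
E(f) = 44/111 (E(f) = 88*(1/222) = 44/111)
E(B(10, -6)) - 31012 = 44/111 - 31012 = -3442288/111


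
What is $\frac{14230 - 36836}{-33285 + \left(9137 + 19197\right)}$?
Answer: $\frac{22606}{4951} \approx 4.5659$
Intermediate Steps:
$\frac{14230 - 36836}{-33285 + \left(9137 + 19197\right)} = - \frac{22606}{-33285 + 28334} = - \frac{22606}{-4951} = \left(-22606\right) \left(- \frac{1}{4951}\right) = \frac{22606}{4951}$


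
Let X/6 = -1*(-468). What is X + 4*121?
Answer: 3292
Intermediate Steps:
X = 2808 (X = 6*(-1*(-468)) = 6*468 = 2808)
X + 4*121 = 2808 + 4*121 = 2808 + 484 = 3292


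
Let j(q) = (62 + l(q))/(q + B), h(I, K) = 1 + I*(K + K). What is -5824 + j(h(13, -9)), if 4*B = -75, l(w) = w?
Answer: -308636/53 ≈ -5823.3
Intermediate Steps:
h(I, K) = 1 + 2*I*K (h(I, K) = 1 + I*(2*K) = 1 + 2*I*K)
B = -75/4 (B = (1/4)*(-75) = -75/4 ≈ -18.750)
j(q) = (62 + q)/(-75/4 + q) (j(q) = (62 + q)/(q - 75/4) = (62 + q)/(-75/4 + q))
-5824 + j(h(13, -9)) = -5824 + 4*(62 + (1 + 2*13*(-9)))/(-75 + 4*(1 + 2*13*(-9))) = -5824 + 4*(62 + (1 - 234))/(-75 + 4*(1 - 234)) = -5824 + 4*(62 - 233)/(-75 + 4*(-233)) = -5824 + 4*(-171)/(-75 - 932) = -5824 + 4*(-171)/(-1007) = -5824 + 4*(-1/1007)*(-171) = -5824 + 36/53 = -308636/53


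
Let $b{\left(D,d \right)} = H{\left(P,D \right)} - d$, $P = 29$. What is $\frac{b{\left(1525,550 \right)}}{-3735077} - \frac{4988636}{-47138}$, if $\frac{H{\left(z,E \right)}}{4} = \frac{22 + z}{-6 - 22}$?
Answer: $\frac{251796835869}{2379244049} \approx 105.83$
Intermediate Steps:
$H{\left(z,E \right)} = - \frac{22}{7} - \frac{z}{7}$ ($H{\left(z,E \right)} = 4 \frac{22 + z}{-6 - 22} = 4 \frac{22 + z}{-28} = 4 \left(22 + z\right) \left(- \frac{1}{28}\right) = 4 \left(- \frac{11}{14} - \frac{z}{28}\right) = - \frac{22}{7} - \frac{z}{7}$)
$b{\left(D,d \right)} = - \frac{51}{7} - d$ ($b{\left(D,d \right)} = \left(- \frac{22}{7} - \frac{29}{7}\right) - d = - \frac{51}{7} - d$)
$\frac{b{\left(1525,550 \right)}}{-3735077} - \frac{4988636}{-47138} = \frac{- \frac{51}{7} - 550}{-3735077} - \frac{4988636}{-47138} = \left(- \frac{51}{7} - 550\right) \left(- \frac{1}{3735077}\right) - - \frac{67414}{637} = \left(- \frac{3901}{7}\right) \left(- \frac{1}{3735077}\right) + \frac{67414}{637} = \frac{3901}{26145539} + \frac{67414}{637} = \frac{251796835869}{2379244049}$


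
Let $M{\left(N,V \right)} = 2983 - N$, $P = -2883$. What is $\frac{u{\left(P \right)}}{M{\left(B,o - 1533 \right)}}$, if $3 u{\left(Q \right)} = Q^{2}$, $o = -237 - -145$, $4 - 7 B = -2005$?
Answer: $\frac{2770563}{2696} \approx 1027.7$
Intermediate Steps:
$B = 287$ ($B = \frac{4}{7} - - \frac{2005}{7} = \frac{4}{7} + \frac{2005}{7} = 287$)
$o = -92$ ($o = -237 + 145 = -92$)
$u{\left(Q \right)} = \frac{Q^{2}}{3}$
$\frac{u{\left(P \right)}}{M{\left(B,o - 1533 \right)}} = \frac{\frac{1}{3} \left(-2883\right)^{2}}{2983 - 287} = \frac{\frac{1}{3} \cdot 8311689}{2983 - 287} = \frac{2770563}{2696}$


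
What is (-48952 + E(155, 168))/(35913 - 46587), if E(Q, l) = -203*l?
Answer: 41528/5337 ≈ 7.7812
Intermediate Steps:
(-48952 + E(155, 168))/(35913 - 46587) = (-48952 - 203*168)/(35913 - 46587) = (-48952 - 34104)/(-10674) = -83056*(-1/10674) = 41528/5337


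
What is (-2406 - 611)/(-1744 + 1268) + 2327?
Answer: 158667/68 ≈ 2333.3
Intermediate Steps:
(-2406 - 611)/(-1744 + 1268) + 2327 = -3017/(-476) + 2327 = -3017*(-1/476) + 2327 = 431/68 + 2327 = 158667/68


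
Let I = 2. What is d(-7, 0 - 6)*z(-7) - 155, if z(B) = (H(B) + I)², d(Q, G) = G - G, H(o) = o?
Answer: -155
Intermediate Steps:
d(Q, G) = 0
z(B) = (2 + B)² (z(B) = (B + 2)² = (2 + B)²)
d(-7, 0 - 6)*z(-7) - 155 = 0*(2 - 7)² - 155 = 0*(-5)² - 155 = 0*25 - 155 = 0 - 155 = -155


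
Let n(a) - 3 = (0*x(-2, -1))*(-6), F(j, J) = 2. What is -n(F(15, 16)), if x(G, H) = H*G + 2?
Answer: -3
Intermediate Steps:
x(G, H) = 2 + G*H (x(G, H) = G*H + 2 = 2 + G*H)
n(a) = 3 (n(a) = 3 + (0*(2 - 2*(-1)))*(-6) = 3 + (0*(2 + 2))*(-6) = 3 + (0*4)*(-6) = 3 + 0*(-6) = 3 + 0 = 3)
-n(F(15, 16)) = -1*3 = -3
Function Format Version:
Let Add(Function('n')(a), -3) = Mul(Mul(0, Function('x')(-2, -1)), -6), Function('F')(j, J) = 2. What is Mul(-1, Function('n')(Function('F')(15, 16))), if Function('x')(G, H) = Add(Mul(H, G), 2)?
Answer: -3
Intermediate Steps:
Function('x')(G, H) = Add(2, Mul(G, H)) (Function('x')(G, H) = Add(Mul(G, H), 2) = Add(2, Mul(G, H)))
Function('n')(a) = 3 (Function('n')(a) = Add(3, Mul(Mul(0, Add(2, Mul(-2, -1))), -6)) = Add(3, Mul(Mul(0, Add(2, 2)), -6)) = Add(3, Mul(Mul(0, 4), -6)) = Add(3, Mul(0, -6)) = Add(3, 0) = 3)
Mul(-1, Function('n')(Function('F')(15, 16))) = Mul(-1, 3) = -3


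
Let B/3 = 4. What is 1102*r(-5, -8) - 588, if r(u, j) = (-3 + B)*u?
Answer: -50178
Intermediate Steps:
B = 12 (B = 3*4 = 12)
r(u, j) = 9*u (r(u, j) = (-3 + 12)*u = 9*u)
1102*r(-5, -8) - 588 = 1102*(9*(-5)) - 588 = 1102*(-45) - 588 = -49590 - 588 = -50178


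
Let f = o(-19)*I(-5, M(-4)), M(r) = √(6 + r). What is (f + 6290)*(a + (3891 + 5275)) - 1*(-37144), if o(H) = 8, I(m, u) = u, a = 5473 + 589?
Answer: 95821264 + 121824*√2 ≈ 9.5994e+7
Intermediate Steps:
a = 6062
f = 8*√2 (f = 8*√(6 - 4) = 8*√2 ≈ 11.314)
(f + 6290)*(a + (3891 + 5275)) - 1*(-37144) = (8*√2 + 6290)*(6062 + (3891 + 5275)) - 1*(-37144) = (6290 + 8*√2)*(6062 + 9166) + 37144 = (6290 + 8*√2)*15228 + 37144 = (95784120 + 121824*√2) + 37144 = 95821264 + 121824*√2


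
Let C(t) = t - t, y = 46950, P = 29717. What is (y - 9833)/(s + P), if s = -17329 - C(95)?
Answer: 37117/12388 ≈ 2.9962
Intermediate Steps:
C(t) = 0
s = -17329 (s = -17329 - 1*0 = -17329 + 0 = -17329)
(y - 9833)/(s + P) = (46950 - 9833)/(-17329 + 29717) = 37117/12388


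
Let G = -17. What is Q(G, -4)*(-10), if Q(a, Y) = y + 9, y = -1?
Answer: -80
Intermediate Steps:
Q(a, Y) = 8 (Q(a, Y) = -1 + 9 = 8)
Q(G, -4)*(-10) = 8*(-10) = -80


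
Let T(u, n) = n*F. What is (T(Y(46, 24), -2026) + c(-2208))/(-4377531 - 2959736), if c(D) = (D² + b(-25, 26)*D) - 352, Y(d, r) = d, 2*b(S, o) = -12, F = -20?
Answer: -4928680/7337267 ≈ -0.67173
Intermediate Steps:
b(S, o) = -6 (b(S, o) = (½)*(-12) = -6)
T(u, n) = -20*n (T(u, n) = n*(-20) = -20*n)
c(D) = -352 + D² - 6*D (c(D) = (D² - 6*D) - 352 = -352 + D² - 6*D)
(T(Y(46, 24), -2026) + c(-2208))/(-4377531 - 2959736) = (-20*(-2026) + (-352 + (-2208)² - 6*(-2208)))/(-4377531 - 2959736) = (40520 + (-352 + 4875264 + 13248))/(-7337267) = (40520 + 4888160)*(-1/7337267) = 4928680*(-1/7337267) = -4928680/7337267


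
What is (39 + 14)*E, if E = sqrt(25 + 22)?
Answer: 53*sqrt(47) ≈ 363.35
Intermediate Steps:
E = sqrt(47) ≈ 6.8557
(39 + 14)*E = (39 + 14)*sqrt(47) = 53*sqrt(47)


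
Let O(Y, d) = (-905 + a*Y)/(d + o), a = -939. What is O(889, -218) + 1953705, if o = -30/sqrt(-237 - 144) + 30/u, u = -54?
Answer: 961926742147071/491398603 + 676897560*I*sqrt(381)/491398603 ≈ 1.9575e+6 + 26.888*I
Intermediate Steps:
o = -5/9 + 10*I*sqrt(381)/127 (o = -30/sqrt(-237 - 144) + 30/(-54) = -30*(-I*sqrt(381)/381) + 30*(-1/54) = -30*(-I*sqrt(381)/381) - 5/9 = -(-10)*I*sqrt(381)/127 - 5/9 = 10*I*sqrt(381)/127 - 5/9 = -5/9 + 10*I*sqrt(381)/127 ≈ -0.55556 + 1.5369*I)
O(Y, d) = (-905 - 939*Y)/(-5/9 + d + 10*I*sqrt(381)/127) (O(Y, d) = (-905 - 939*Y)/(d + (-5/9 + 10*I*sqrt(381)/127)) = (-905 - 939*Y)/(-5/9 + d + 10*I*sqrt(381)/127))
O(889, -218) + 1953705 = 1143*(-905 - 939*889)/(-635 + 1143*(-218) + 90*I*sqrt(381)) + 1953705 = 1143*(-905 - 834771)/(-635 - 249174 + 90*I*sqrt(381)) + 1953705 = 1143*(-835676)/(-249809 + 90*I*sqrt(381)) + 1953705 = -955177668/(-249809 + 90*I*sqrt(381)) + 1953705 = 1953705 - 955177668/(-249809 + 90*I*sqrt(381))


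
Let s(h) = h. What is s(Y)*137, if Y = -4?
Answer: -548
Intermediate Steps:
s(Y)*137 = -4*137 = -548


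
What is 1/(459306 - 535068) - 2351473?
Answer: -178152297427/75762 ≈ -2.3515e+6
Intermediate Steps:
1/(459306 - 535068) - 2351473 = 1/(-75762) - 2351473 = -1/75762 - 2351473 = -178152297427/75762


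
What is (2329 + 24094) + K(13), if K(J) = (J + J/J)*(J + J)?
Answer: 26787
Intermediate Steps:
K(J) = 2*J*(1 + J) (K(J) = (J + 1)*(2*J) = (1 + J)*(2*J) = 2*J*(1 + J))
(2329 + 24094) + K(13) = (2329 + 24094) + 2*13*(1 + 13) = 26423 + 2*13*14 = 26423 + 364 = 26787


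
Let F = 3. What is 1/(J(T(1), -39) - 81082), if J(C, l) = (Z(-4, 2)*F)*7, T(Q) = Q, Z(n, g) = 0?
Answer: -1/81082 ≈ -1.2333e-5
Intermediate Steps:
J(C, l) = 0 (J(C, l) = (0*3)*7 = 0*7 = 0)
1/(J(T(1), -39) - 81082) = 1/(0 - 81082) = 1/(-81082) = -1/81082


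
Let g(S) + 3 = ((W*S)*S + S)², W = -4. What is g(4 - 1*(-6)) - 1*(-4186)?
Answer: 156283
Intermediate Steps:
g(S) = -3 + (S - 4*S²)² (g(S) = -3 + ((-4*S)*S + S)² = -3 + (-4*S² + S)² = -3 + (S - 4*S²)²)
g(4 - 1*(-6)) - 1*(-4186) = (-3 + (4 - 1*(-6))²*(1 - 4*(4 - 1*(-6)))²) - 1*(-4186) = (-3 + (4 + 6)²*(1 - 4*(4 + 6))²) + 4186 = (-3 + 10²*(1 - 4*10)²) + 4186 = (-3 + 100*(1 - 40)²) + 4186 = (-3 + 100*(-39)²) + 4186 = (-3 + 100*1521) + 4186 = (-3 + 152100) + 4186 = 152097 + 4186 = 156283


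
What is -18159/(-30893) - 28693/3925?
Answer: -815138774/121255025 ≈ -6.7225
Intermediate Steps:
-18159/(-30893) - 28693/3925 = -18159*(-1/30893) - 28693*1/3925 = 18159/30893 - 28693/3925 = -815138774/121255025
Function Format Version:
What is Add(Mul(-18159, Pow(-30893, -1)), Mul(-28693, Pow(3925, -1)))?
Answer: Rational(-815138774, 121255025) ≈ -6.7225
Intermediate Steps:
Add(Mul(-18159, Pow(-30893, -1)), Mul(-28693, Pow(3925, -1))) = Add(Mul(-18159, Rational(-1, 30893)), Mul(-28693, Rational(1, 3925))) = Add(Rational(18159, 30893), Rational(-28693, 3925)) = Rational(-815138774, 121255025)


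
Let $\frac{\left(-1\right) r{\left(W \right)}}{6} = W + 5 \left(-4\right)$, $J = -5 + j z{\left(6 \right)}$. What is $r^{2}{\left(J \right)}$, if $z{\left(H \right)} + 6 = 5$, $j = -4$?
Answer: $15876$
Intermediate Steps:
$z{\left(H \right)} = -1$ ($z{\left(H \right)} = -6 + 5 = -1$)
$J = -1$ ($J = -5 - -4 = -5 + 4 = -1$)
$r{\left(W \right)} = 120 - 6 W$ ($r{\left(W \right)} = - 6 \left(W + 5 \left(-4\right)\right) = - 6 \left(W - 20\right) = - 6 \left(-20 + W\right) = 120 - 6 W$)
$r^{2}{\left(J \right)} = \left(120 - -6\right)^{2} = \left(120 + 6\right)^{2} = 126^{2} = 15876$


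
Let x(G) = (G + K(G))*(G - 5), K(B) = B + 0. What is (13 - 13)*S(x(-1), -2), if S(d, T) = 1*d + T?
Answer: 0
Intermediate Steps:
K(B) = B
x(G) = 2*G*(-5 + G) (x(G) = (G + G)*(G - 5) = (2*G)*(-5 + G) = 2*G*(-5 + G))
S(d, T) = T + d (S(d, T) = d + T = T + d)
(13 - 13)*S(x(-1), -2) = (13 - 13)*(-2 + 2*(-1)*(-5 - 1)) = 0*(-2 + 2*(-1)*(-6)) = 0*(-2 + 12) = 0*10 = 0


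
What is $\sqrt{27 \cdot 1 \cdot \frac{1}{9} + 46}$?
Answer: $7$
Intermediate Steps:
$\sqrt{27 \cdot 1 \cdot \frac{1}{9} + 46} = \sqrt{27 \cdot \frac{1}{9} + 46} = \sqrt{3 + 46} = \sqrt{49} = 7$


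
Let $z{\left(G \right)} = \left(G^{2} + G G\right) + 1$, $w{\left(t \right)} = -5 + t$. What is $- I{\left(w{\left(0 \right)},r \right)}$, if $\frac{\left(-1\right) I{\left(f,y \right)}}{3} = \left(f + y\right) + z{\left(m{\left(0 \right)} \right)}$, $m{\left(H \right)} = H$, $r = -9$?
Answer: $-39$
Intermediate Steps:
$z{\left(G \right)} = 1 + 2 G^{2}$ ($z{\left(G \right)} = \left(G^{2} + G^{2}\right) + 1 = 2 G^{2} + 1 = 1 + 2 G^{2}$)
$I{\left(f,y \right)} = -3 - 3 f - 3 y$ ($I{\left(f,y \right)} = - 3 \left(\left(f + y\right) + \left(1 + 2 \cdot 0^{2}\right)\right) = - 3 \left(\left(f + y\right) + \left(1 + 2 \cdot 0\right)\right) = - 3 \left(\left(f + y\right) + \left(1 + 0\right)\right) = - 3 \left(\left(f + y\right) + 1\right) = - 3 \left(1 + f + y\right) = -3 - 3 f - 3 y$)
$- I{\left(w{\left(0 \right)},r \right)} = - (-3 - 3 \left(-5 + 0\right) - -27) = - (-3 - -15 + 27) = - (-3 + 15 + 27) = \left(-1\right) 39 = -39$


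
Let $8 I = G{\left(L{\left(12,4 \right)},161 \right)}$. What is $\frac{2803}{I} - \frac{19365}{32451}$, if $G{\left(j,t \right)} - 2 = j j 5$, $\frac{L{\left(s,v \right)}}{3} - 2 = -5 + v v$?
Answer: $\frac{193457223}{82284919} \approx 2.3511$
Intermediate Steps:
$L{\left(s,v \right)} = -9 + 3 v^{2}$ ($L{\left(s,v \right)} = 6 + 3 \left(-5 + v v\right) = 6 + 3 \left(-5 + v^{2}\right) = 6 + \left(-15 + 3 v^{2}\right) = -9 + 3 v^{2}$)
$G{\left(j,t \right)} = 2 + 5 j^{2}$ ($G{\left(j,t \right)} = 2 + j j 5 = 2 + j^{2} \cdot 5 = 2 + 5 j^{2}$)
$I = \frac{7607}{8}$ ($I = \frac{2 + 5 \left(-9 + 3 \cdot 4^{2}\right)^{2}}{8} = \frac{2 + 5 \left(-9 + 3 \cdot 16\right)^{2}}{8} = \frac{2 + 5 \left(-9 + 48\right)^{2}}{8} = \frac{2 + 5 \cdot 39^{2}}{8} = \frac{2 + 5 \cdot 1521}{8} = \frac{2 + 7605}{8} = \frac{1}{8} \cdot 7607 = \frac{7607}{8} \approx 950.88$)
$\frac{2803}{I} - \frac{19365}{32451} = \frac{2803}{\frac{7607}{8}} - \frac{19365}{32451} = 2803 \cdot \frac{8}{7607} - \frac{6455}{10817} = \frac{22424}{7607} - \frac{6455}{10817} = \frac{193457223}{82284919}$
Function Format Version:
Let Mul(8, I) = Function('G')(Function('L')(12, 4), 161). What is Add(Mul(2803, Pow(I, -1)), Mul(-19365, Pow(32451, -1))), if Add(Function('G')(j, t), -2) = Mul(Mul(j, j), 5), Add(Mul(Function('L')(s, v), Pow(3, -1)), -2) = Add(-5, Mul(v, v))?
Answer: Rational(193457223, 82284919) ≈ 2.3511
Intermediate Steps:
Function('L')(s, v) = Add(-9, Mul(3, Pow(v, 2))) (Function('L')(s, v) = Add(6, Mul(3, Add(-5, Mul(v, v)))) = Add(6, Mul(3, Add(-5, Pow(v, 2)))) = Add(6, Add(-15, Mul(3, Pow(v, 2)))) = Add(-9, Mul(3, Pow(v, 2))))
Function('G')(j, t) = Add(2, Mul(5, Pow(j, 2))) (Function('G')(j, t) = Add(2, Mul(Mul(j, j), 5)) = Add(2, Mul(Pow(j, 2), 5)) = Add(2, Mul(5, Pow(j, 2))))
I = Rational(7607, 8) (I = Mul(Rational(1, 8), Add(2, Mul(5, Pow(Add(-9, Mul(3, Pow(4, 2))), 2)))) = Mul(Rational(1, 8), Add(2, Mul(5, Pow(Add(-9, Mul(3, 16)), 2)))) = Mul(Rational(1, 8), Add(2, Mul(5, Pow(Add(-9, 48), 2)))) = Mul(Rational(1, 8), Add(2, Mul(5, Pow(39, 2)))) = Mul(Rational(1, 8), Add(2, Mul(5, 1521))) = Mul(Rational(1, 8), Add(2, 7605)) = Mul(Rational(1, 8), 7607) = Rational(7607, 8) ≈ 950.88)
Add(Mul(2803, Pow(I, -1)), Mul(-19365, Pow(32451, -1))) = Add(Mul(2803, Pow(Rational(7607, 8), -1)), Mul(-19365, Pow(32451, -1))) = Add(Mul(2803, Rational(8, 7607)), Mul(-19365, Rational(1, 32451))) = Add(Rational(22424, 7607), Rational(-6455, 10817)) = Rational(193457223, 82284919)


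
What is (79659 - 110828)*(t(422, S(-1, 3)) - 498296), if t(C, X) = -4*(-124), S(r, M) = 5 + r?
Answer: 15515928200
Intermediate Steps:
t(C, X) = 496
(79659 - 110828)*(t(422, S(-1, 3)) - 498296) = (79659 - 110828)*(496 - 498296) = -31169*(-497800) = 15515928200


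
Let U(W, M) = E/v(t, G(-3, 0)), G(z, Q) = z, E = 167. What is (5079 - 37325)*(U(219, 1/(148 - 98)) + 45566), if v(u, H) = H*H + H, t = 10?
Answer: -4410656249/3 ≈ -1.4702e+9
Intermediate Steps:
v(u, H) = H + H² (v(u, H) = H² + H = H + H²)
U(W, M) = 167/6 (U(W, M) = 167/((-3*(1 - 3))) = 167/((-3*(-2))) = 167/6)
(5079 - 37325)*(U(219, 1/(148 - 98)) + 45566) = (5079 - 37325)*(167/6 + 45566) = -32246*273563/6 = -4410656249/3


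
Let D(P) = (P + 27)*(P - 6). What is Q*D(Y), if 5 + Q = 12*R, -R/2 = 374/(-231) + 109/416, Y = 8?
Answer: 50175/26 ≈ 1929.8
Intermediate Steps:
R = 11855/4368 (R = -2*(374/(-231) + 109/416) = -2*(374*(-1/231) + 109*(1/416)) = -2*(-34/21 + 109/416) = -2*(-11855/8736) = 11855/4368 ≈ 2.7141)
D(P) = (-6 + P)*(27 + P) (D(P) = (27 + P)*(-6 + P) = (-6 + P)*(27 + P))
Q = 10035/364 (Q = -5 + 12*(11855/4368) = -5 + 11855/364 = 10035/364 ≈ 27.569)
Q*D(Y) = 10035*(-162 + 8² + 21*8)/364 = 10035*(-162 + 64 + 168)/364 = (10035/364)*70 = 50175/26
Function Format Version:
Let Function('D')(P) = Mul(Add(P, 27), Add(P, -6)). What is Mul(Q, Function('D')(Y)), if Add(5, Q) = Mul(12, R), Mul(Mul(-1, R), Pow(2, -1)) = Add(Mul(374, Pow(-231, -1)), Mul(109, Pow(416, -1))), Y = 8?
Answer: Rational(50175, 26) ≈ 1929.8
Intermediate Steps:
R = Rational(11855, 4368) (R = Mul(-2, Add(Mul(374, Pow(-231, -1)), Mul(109, Pow(416, -1)))) = Mul(-2, Add(Mul(374, Rational(-1, 231)), Mul(109, Rational(1, 416)))) = Mul(-2, Add(Rational(-34, 21), Rational(109, 416))) = Mul(-2, Rational(-11855, 8736)) = Rational(11855, 4368) ≈ 2.7141)
Function('D')(P) = Mul(Add(-6, P), Add(27, P)) (Function('D')(P) = Mul(Add(27, P), Add(-6, P)) = Mul(Add(-6, P), Add(27, P)))
Q = Rational(10035, 364) (Q = Add(-5, Mul(12, Rational(11855, 4368))) = Add(-5, Rational(11855, 364)) = Rational(10035, 364) ≈ 27.569)
Mul(Q, Function('D')(Y)) = Mul(Rational(10035, 364), Add(-162, Pow(8, 2), Mul(21, 8))) = Mul(Rational(10035, 364), Add(-162, 64, 168)) = Mul(Rational(10035, 364), 70) = Rational(50175, 26)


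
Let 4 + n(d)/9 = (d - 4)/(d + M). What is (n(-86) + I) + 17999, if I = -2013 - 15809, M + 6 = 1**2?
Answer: 13641/91 ≈ 149.90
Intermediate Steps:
M = -5 (M = -6 + 1**2 = -6 + 1 = -5)
I = -17822
n(d) = -36 + 9*(-4 + d)/(-5 + d) (n(d) = -36 + 9*((d - 4)/(d - 5)) = -36 + 9*((-4 + d)/(-5 + d)) = -36 + 9*(-4 + d)/(-5 + d))
(n(-86) + I) + 17999 = (9*(16 - 3*(-86))/(-5 - 86) - 17822) + 17999 = (9*(16 + 258)/(-91) - 17822) + 17999 = (9*(-1/91)*274 - 17822) + 17999 = (-2466/91 - 17822) + 17999 = -1624268/91 + 17999 = 13641/91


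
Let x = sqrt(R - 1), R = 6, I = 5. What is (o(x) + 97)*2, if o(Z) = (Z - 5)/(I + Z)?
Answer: 191 + sqrt(5) ≈ 193.24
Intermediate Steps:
x = sqrt(5) (x = sqrt(6 - 1) = sqrt(5) ≈ 2.2361)
o(Z) = (-5 + Z)/(5 + Z) (o(Z) = (Z - 5)/(5 + Z) = (-5 + Z)/(5 + Z))
(o(x) + 97)*2 = ((-5 + sqrt(5))/(5 + sqrt(5)) + 97)*2 = (97 + (-5 + sqrt(5))/(5 + sqrt(5)))*2 = 194 + 2*(-5 + sqrt(5))/(5 + sqrt(5))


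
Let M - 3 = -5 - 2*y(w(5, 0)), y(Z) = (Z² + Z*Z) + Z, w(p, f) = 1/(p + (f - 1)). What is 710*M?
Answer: -3905/2 ≈ -1952.5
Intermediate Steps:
w(p, f) = 1/(-1 + f + p) (w(p, f) = 1/(p + (-1 + f)) = 1/(-1 + f + p))
y(Z) = Z + 2*Z² (y(Z) = (Z² + Z²) + Z = 2*Z² + Z = Z + 2*Z²)
M = -11/4 (M = 3 + (-5 - 2*(1 + 2/(-1 + 0 + 5))/(-1 + 0 + 5)) = 3 + (-5 - 2*(1 + 2/4)/4) = 3 + (-5 - (1 + 2*(¼))/2) = 3 + (-5 - (1 + ½)/2) = 3 + (-5 - 3/(2*2)) = 3 + (-5 - 2*3/8) = 3 + (-5 - ¾) = 3 - 23/4 = -11/4 ≈ -2.7500)
710*M = 710*(-11/4) = -3905/2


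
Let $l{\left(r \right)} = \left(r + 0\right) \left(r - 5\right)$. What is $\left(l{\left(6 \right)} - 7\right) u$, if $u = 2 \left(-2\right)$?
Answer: $4$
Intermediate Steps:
$u = -4$
$l{\left(r \right)} = r \left(-5 + r\right)$
$\left(l{\left(6 \right)} - 7\right) u = \left(6 \left(-5 + 6\right) - 7\right) \left(-4\right) = \left(6 \cdot 1 - 7\right) \left(-4\right) = \left(6 - 7\right) \left(-4\right) = \left(-1\right) \left(-4\right) = 4$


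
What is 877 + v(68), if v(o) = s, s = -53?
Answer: 824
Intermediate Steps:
v(o) = -53
877 + v(68) = 877 - 53 = 824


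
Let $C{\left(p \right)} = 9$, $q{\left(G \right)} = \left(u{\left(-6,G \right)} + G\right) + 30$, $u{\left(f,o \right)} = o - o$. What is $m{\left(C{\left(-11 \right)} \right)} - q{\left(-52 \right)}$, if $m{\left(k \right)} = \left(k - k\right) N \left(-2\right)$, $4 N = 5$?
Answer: $22$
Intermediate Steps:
$u{\left(f,o \right)} = 0$
$N = \frac{5}{4}$ ($N = \frac{1}{4} \cdot 5 = \frac{5}{4} \approx 1.25$)
$q{\left(G \right)} = 30 + G$ ($q{\left(G \right)} = \left(0 + G\right) + 30 = G + 30 = 30 + G$)
$m{\left(k \right)} = 0$ ($m{\left(k \right)} = \left(k - k\right) \frac{5}{4} \left(-2\right) = 0 \cdot \frac{5}{4} \left(-2\right) = 0 \left(-2\right) = 0$)
$m{\left(C{\left(-11 \right)} \right)} - q{\left(-52 \right)} = 0 - \left(30 - 52\right) = 0 - -22 = 0 + 22 = 22$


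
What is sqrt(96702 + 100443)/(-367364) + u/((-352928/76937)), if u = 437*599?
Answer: -20139259931/352928 - 3*sqrt(21905)/367364 ≈ -57063.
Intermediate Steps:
u = 261763
sqrt(96702 + 100443)/(-367364) + u/((-352928/76937)) = sqrt(96702 + 100443)/(-367364) + 261763/((-352928/76937)) = sqrt(197145)*(-1/367364) + 261763/((-352928*1/76937)) = (3*sqrt(21905))*(-1/367364) + 261763/(-352928/76937) = -3*sqrt(21905)/367364 + 261763*(-76937/352928) = -3*sqrt(21905)/367364 - 20139259931/352928 = -20139259931/352928 - 3*sqrt(21905)/367364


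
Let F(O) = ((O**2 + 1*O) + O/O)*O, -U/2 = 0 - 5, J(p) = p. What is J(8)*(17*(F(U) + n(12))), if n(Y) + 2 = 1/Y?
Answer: 452098/3 ≈ 1.5070e+5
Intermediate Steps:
n(Y) = -2 + 1/Y
U = 10 (U = -2*(0 - 5) = -2*(-5) = 10)
F(O) = O*(1 + O + O**2) (F(O) = ((O**2 + O) + 1)*O = ((O + O**2) + 1)*O = (1 + O + O**2)*O = O*(1 + O + O**2))
J(8)*(17*(F(U) + n(12))) = 8*(17*(10*(1 + 10 + 10**2) + (-2 + 1/12))) = 8*(17*(10*(1 + 10 + 100) + (-2 + 1/12))) = 8*(17*(10*111 - 23/12)) = 8*(17*(1110 - 23/12)) = 8*(17*(13297/12)) = 8*(226049/12) = 452098/3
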